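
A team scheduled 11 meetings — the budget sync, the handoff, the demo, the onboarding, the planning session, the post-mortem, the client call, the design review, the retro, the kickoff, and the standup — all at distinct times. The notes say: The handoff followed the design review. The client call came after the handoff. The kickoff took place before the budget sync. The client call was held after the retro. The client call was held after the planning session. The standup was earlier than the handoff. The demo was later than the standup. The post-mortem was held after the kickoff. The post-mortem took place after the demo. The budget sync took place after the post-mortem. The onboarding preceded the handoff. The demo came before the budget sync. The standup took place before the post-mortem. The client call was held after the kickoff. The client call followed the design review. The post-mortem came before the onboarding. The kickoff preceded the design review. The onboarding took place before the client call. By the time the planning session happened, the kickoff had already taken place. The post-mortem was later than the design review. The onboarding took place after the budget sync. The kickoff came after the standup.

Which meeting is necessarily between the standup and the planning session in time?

Tracing the constraints gives the standup → the kickoff → the planning session, so the kickoff sits after the standup and before the planning session.
No other meeting is forced both after the standup and before the planning session.

the kickoff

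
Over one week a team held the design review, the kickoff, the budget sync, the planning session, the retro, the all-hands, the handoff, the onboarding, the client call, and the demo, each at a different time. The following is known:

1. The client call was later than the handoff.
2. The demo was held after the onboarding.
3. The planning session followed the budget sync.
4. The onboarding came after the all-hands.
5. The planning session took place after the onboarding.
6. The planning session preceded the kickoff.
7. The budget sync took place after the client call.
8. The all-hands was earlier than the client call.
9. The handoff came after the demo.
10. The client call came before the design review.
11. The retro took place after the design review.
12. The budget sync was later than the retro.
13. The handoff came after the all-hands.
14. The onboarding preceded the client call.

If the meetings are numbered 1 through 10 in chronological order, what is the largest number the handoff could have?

The handoff must come before the budget sync, the client call, the design review, the kickoff, the planning session, and the retro — 6 meetings forced after it.
Everything else can be placed before the handoff in some valid order, so the handoff can sit as late as position 10 − 6 = 4.

4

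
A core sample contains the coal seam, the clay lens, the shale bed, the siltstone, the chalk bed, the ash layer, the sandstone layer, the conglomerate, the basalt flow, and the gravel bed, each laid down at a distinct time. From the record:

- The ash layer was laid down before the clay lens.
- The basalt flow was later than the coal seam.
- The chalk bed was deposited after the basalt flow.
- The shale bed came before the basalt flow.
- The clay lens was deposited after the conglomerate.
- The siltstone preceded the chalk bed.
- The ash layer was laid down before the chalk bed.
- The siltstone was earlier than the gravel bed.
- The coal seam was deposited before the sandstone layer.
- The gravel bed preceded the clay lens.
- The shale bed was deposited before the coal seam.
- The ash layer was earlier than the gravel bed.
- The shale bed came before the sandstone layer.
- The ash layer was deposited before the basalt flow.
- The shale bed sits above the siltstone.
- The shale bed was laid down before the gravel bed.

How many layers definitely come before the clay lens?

Directly stated before the clay lens: the ash layer, the conglomerate, and the gravel bed.
The shale bed reaches the clay lens via the shale bed → the gravel bed → the clay lens.
The siltstone reaches the clay lens via the siltstone → the gravel bed → the clay lens.
No chain forces the sandstone layer (or any of the others) ahead of the clay lens.
That's the ash layer, the conglomerate, the gravel bed, the shale bed, and the siltstone — 5 in all.

5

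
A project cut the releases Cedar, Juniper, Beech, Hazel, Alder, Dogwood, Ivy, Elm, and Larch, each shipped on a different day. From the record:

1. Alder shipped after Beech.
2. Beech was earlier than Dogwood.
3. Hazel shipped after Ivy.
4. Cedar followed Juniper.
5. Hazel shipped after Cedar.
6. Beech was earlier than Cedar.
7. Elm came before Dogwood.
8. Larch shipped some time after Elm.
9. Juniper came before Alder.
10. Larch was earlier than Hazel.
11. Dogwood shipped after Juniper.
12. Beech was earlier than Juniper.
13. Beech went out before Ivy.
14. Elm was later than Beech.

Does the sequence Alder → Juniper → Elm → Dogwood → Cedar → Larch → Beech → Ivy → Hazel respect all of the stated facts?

The constraints require Beech before Alder, but in the proposed sequence Alder appears ahead of Beech. That one violation is enough.

no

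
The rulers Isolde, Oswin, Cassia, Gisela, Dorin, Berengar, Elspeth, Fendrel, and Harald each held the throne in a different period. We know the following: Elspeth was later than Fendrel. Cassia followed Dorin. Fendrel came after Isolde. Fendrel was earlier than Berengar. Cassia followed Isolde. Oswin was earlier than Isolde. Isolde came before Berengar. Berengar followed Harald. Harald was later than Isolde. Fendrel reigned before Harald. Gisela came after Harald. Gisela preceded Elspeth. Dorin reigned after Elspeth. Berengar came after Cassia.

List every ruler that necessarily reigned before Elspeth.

Directly stated before Elspeth: Fendrel and Gisela.
Harald reaches Elspeth via Harald → Gisela → Elspeth.
Isolde reaches Elspeth via Isolde → Fendrel → Elspeth.
Oswin reaches Elspeth via Oswin → Isolde → Fendrel → Elspeth.
No chain forces Cassia (or any of the others) ahead of Elspeth.

Fendrel, Gisela, Harald, Isolde, Oswin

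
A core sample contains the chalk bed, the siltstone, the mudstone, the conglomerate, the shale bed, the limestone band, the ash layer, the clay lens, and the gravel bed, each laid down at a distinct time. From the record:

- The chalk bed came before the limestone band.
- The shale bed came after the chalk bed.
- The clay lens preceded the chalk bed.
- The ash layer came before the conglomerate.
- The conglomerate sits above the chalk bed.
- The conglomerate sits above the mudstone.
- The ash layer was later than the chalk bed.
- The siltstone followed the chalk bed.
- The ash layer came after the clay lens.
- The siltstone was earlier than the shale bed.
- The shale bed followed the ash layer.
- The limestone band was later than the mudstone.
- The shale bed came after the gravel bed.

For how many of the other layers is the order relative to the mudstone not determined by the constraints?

6

Forced after the mudstone: the conglomerate and the limestone band.
That leaves the ash layer, the chalk bed, the clay lens, the gravel bed, the shale bed, and the siltstone with no forced order relative to the mudstone — 6.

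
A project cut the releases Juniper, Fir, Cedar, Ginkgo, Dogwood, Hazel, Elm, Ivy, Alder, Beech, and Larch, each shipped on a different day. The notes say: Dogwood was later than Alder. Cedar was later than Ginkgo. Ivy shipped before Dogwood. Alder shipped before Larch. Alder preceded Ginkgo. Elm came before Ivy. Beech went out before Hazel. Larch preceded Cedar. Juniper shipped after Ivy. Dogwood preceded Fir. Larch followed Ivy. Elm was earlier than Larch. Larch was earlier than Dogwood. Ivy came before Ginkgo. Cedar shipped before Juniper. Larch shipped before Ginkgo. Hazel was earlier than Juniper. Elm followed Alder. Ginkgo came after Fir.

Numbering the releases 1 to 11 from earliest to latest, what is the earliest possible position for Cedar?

Alder, Dogwood, Elm, Fir, Ginkgo, Ivy, and Larch must all come before Cedar — 7 forced predecessors.
Nothing else is forced ahead of Cedar, so its earliest slot is position 7 + 1 = 8.

8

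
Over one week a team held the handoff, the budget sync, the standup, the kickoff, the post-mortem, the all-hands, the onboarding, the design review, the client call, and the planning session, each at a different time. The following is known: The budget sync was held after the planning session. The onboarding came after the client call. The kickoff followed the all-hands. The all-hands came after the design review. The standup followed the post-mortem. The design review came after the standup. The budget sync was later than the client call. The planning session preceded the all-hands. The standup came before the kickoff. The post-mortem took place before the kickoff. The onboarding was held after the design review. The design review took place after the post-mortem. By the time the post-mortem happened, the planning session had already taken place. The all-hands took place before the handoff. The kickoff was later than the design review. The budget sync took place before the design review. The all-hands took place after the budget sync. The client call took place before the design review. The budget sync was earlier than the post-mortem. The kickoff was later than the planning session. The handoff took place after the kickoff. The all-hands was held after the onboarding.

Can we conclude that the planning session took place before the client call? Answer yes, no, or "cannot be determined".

cannot be determined

No chain of stated constraints runs from the planning session to the client call, and none runs from the client call to the planning session either.
So the relative order of the planning session and the client call is not fixed by the given facts.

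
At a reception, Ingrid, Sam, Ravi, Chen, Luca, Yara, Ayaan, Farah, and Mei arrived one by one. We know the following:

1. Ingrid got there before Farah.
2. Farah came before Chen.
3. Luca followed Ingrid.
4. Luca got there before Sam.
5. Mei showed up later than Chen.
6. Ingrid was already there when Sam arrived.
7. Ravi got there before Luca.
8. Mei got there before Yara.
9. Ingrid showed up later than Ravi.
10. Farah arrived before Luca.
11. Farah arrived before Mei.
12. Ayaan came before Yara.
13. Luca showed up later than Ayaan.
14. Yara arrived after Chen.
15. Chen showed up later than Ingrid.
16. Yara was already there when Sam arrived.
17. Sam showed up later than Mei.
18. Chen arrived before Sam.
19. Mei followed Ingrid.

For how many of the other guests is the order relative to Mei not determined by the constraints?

Forced before Mei: Chen, Farah, Ingrid, and Ravi; forced after Mei: Sam and Yara.
That leaves Ayaan and Luca with no forced order relative to Mei — 2.

2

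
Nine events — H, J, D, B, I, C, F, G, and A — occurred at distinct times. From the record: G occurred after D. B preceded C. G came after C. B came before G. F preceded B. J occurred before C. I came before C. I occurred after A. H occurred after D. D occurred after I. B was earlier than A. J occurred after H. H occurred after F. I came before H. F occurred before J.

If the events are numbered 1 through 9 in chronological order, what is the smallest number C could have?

8

A, B, D, F, H, I, and J must all come before C — 7 forced predecessors.
Nothing else is forced ahead of C, so its earliest slot is position 7 + 1 = 8.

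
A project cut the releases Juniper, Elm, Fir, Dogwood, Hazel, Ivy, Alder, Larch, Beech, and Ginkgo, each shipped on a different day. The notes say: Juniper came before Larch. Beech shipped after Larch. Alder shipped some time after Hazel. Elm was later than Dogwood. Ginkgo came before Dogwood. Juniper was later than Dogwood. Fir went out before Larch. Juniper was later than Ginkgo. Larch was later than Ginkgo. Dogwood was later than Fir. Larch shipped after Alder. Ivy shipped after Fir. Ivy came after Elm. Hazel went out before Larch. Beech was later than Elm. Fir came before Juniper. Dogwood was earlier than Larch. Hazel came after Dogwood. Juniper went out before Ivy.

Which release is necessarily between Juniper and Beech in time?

Tracing the constraints gives Juniper → Larch → Beech, so Larch sits after Juniper and before Beech.
No other release is forced both after Juniper and before Beech.

Larch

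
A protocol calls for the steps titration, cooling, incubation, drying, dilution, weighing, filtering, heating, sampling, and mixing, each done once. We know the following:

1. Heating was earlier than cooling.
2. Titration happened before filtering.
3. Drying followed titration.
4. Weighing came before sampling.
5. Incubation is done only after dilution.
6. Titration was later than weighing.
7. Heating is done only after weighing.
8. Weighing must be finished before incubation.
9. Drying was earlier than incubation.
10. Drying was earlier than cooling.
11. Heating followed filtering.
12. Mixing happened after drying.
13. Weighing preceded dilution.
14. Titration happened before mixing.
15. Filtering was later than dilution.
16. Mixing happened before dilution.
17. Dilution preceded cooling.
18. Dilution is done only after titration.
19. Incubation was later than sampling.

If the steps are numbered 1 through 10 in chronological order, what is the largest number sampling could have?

Sampling must come before incubation — 1 step forced after it.
Everything else can be placed before sampling in some valid order, so sampling can sit as late as position 10 − 1 = 9.

9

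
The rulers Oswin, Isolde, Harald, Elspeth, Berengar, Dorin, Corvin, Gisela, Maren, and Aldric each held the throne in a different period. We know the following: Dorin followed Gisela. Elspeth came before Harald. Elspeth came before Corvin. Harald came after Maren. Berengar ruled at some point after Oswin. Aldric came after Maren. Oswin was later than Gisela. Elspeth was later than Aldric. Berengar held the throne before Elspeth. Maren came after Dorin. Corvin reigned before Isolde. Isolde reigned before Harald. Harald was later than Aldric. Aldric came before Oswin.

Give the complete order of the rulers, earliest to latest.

Gisela, Dorin, Maren, Aldric, Oswin, Berengar, Elspeth, Corvin, Isolde, Harald

The constraints fix every adjacent pair, so only one ordering works:
Gisela → Dorin → Maren → Aldric → Oswin → Berengar → Elspeth → Corvin → Isolde → Harald.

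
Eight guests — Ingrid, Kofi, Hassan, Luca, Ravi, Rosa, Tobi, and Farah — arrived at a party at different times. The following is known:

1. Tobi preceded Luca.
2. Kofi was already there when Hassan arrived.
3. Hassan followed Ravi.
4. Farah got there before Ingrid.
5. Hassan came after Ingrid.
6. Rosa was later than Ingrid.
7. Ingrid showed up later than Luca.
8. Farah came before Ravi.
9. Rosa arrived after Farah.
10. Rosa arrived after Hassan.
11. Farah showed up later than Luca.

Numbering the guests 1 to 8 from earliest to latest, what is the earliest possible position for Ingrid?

Farah, Luca, and Tobi must all come before Ingrid — 3 forced predecessors.
Nothing else is forced ahead of Ingrid, so their earliest slot is position 3 + 1 = 4.

4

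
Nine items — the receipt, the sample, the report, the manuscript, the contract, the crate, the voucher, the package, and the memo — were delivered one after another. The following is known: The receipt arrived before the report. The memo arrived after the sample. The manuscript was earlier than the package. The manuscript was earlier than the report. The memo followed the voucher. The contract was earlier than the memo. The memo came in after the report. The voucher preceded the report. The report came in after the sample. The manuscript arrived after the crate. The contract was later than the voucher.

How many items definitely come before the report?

5

Directly stated before the report: the manuscript, the receipt, the sample, and the voucher.
The crate reaches the report via the crate → the manuscript → the report.
No chain forces the memo (or any of the others) ahead of the report.
That's the crate, the manuscript, the receipt, the sample, and the voucher — 5 in all.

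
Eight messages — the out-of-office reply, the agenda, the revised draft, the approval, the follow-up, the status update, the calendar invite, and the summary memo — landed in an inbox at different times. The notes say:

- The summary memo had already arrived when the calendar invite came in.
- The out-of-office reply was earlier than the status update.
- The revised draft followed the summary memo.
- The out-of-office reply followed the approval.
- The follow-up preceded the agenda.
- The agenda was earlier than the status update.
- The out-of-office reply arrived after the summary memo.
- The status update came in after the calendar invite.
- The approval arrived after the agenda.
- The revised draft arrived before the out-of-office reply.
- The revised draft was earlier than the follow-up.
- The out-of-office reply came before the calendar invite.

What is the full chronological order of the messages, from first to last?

the summary memo, the revised draft, the follow-up, the agenda, the approval, the out-of-office reply, the calendar invite, the status update

The constraints fix every adjacent pair, so only one ordering works:
the summary memo → the revised draft → the follow-up → the agenda → the approval → the out-of-office reply → the calendar invite → the status update.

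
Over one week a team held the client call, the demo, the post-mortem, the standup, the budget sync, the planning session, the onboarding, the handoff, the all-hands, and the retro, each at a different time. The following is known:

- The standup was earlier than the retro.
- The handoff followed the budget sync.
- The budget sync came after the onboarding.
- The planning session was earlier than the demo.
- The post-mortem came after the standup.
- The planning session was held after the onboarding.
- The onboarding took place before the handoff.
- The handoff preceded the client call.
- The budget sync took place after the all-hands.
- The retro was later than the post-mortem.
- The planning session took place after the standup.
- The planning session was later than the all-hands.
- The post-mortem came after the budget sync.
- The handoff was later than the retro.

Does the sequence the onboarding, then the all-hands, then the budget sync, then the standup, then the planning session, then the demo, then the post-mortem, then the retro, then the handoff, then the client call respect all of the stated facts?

Check each stated constraint against the proposed order — e.g. the budget sync is ahead of the handoff; the onboarding is ahead of the handoff. Every pair is in the required order; nothing is violated.

yes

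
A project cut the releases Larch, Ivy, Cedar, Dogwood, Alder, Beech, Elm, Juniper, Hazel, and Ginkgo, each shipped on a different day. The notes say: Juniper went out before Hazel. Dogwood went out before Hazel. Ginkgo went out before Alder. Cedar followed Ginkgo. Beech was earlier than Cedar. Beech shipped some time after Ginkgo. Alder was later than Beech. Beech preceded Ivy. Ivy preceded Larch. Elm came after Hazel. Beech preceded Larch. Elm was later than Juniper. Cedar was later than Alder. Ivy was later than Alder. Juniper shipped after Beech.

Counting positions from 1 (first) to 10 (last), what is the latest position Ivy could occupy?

Ivy must come before Larch — 1 release forced after it.
Everything else can be placed before Ivy in some valid order, so Ivy can sit as late as position 10 − 1 = 9.

9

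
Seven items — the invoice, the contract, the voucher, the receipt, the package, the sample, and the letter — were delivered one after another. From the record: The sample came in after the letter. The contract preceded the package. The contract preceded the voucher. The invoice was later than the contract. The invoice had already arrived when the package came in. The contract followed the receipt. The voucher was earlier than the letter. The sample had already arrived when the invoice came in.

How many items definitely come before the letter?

3

Directly stated before the letter: the voucher.
The contract reaches the letter via the contract → the voucher → the letter.
The receipt reaches the letter via the receipt → the contract → the voucher → the letter.
No chain forces the sample (or any of the others) ahead of the letter.
That's the contract, the receipt, and the voucher — 3 in all.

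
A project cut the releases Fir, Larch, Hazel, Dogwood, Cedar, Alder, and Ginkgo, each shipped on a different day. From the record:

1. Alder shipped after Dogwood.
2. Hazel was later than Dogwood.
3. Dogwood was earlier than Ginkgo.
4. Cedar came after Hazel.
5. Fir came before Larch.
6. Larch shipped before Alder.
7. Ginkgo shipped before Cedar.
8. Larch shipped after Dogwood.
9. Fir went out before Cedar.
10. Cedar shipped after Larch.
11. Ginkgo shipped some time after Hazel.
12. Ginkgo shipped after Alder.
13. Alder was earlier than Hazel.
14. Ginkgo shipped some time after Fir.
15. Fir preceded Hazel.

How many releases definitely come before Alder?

Directly stated before Alder: Dogwood and Larch.
Fir reaches Alder via Fir → Larch → Alder.
That's Dogwood, Fir, and Larch — 3 in all.

3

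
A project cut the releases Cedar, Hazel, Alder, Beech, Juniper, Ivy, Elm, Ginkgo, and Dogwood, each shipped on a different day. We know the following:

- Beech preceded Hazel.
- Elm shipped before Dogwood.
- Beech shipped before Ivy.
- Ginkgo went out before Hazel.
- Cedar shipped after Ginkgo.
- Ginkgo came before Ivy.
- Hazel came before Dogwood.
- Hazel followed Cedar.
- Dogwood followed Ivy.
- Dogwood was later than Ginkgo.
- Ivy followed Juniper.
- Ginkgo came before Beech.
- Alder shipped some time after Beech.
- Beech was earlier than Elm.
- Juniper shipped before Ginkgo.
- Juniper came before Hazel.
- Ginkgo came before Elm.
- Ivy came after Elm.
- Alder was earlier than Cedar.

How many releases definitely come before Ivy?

4

Directly stated before Ivy: Beech, Elm, Ginkgo, and Juniper.
That's Beech, Elm, Ginkgo, and Juniper — 4 in all.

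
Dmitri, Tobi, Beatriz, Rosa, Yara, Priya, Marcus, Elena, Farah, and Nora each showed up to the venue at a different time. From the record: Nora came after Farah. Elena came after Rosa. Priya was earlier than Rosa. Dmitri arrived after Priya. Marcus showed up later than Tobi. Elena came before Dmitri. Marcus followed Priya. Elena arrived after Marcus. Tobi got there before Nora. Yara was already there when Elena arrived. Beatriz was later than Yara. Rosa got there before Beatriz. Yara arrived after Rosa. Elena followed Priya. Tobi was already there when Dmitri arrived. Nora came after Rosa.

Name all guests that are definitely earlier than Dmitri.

Directly stated before Dmitri: Elena, Priya, and Tobi.
Marcus reaches Dmitri via Marcus → Elena → Dmitri.
Rosa reaches Dmitri via Rosa → Elena → Dmitri.
Yara reaches Dmitri via Yara → Elena → Dmitri.
No chain forces Farah (or any of the others) ahead of Dmitri.

Elena, Marcus, Priya, Rosa, Tobi, Yara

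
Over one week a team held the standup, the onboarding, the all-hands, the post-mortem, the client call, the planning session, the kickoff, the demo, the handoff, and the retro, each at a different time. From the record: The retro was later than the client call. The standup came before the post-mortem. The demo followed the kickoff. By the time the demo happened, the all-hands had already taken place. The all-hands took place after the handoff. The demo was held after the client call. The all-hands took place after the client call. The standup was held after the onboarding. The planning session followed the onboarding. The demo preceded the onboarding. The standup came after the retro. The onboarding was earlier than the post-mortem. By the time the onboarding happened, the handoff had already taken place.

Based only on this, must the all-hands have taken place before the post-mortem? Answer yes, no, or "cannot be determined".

yes

Chain the constraints: the all-hands → the demo → the onboarding → the post-mortem. Each link is directly stated, so the all-hands comes before the post-mortem.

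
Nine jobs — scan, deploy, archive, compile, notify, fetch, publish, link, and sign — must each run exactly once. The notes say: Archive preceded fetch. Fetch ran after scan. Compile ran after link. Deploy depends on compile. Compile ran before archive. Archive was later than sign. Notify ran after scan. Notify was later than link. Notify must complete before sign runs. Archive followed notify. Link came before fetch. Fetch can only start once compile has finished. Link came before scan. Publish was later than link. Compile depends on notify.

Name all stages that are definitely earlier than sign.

link, notify, scan

Directly stated before sign: notify.
Link reaches sign via link → notify → sign.
Scan reaches sign via scan → notify → sign.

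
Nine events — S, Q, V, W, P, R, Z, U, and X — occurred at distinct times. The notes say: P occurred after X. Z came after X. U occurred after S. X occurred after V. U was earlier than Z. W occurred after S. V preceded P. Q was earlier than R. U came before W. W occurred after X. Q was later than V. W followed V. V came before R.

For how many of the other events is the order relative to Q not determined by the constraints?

Forced before Q: V; forced after Q: R.
That leaves P, S, U, W, X, and Z with no forced order relative to Q — 6.

6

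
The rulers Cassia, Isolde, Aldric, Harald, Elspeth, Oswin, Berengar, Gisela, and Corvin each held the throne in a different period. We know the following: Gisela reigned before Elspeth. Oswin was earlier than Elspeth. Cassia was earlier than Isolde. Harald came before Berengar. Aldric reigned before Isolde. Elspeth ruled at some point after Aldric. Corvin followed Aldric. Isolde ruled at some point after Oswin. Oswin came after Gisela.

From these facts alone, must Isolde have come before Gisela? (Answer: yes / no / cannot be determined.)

no

Tracing the constraints gives Gisela → Oswin → Isolde, so Gisela must come before Isolde.
That means Isolde cannot be before Gisela.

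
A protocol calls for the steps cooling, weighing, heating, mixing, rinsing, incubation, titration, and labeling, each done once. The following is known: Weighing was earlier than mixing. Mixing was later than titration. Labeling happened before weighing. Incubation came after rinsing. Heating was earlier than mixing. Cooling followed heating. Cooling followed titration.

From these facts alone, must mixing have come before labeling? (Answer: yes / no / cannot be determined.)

Tracing the constraints gives labeling → weighing → mixing, so labeling must come before mixing.
That means mixing cannot be before labeling.

no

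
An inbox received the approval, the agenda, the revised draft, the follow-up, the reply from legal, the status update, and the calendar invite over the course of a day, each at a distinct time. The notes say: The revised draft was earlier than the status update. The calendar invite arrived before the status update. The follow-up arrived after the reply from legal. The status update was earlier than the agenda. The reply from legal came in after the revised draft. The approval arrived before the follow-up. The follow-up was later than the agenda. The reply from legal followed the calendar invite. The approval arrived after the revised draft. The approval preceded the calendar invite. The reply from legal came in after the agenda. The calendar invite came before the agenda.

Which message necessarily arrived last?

the follow-up

Every other message has a chain of constraints placing it before the follow-up, so the follow-up is last.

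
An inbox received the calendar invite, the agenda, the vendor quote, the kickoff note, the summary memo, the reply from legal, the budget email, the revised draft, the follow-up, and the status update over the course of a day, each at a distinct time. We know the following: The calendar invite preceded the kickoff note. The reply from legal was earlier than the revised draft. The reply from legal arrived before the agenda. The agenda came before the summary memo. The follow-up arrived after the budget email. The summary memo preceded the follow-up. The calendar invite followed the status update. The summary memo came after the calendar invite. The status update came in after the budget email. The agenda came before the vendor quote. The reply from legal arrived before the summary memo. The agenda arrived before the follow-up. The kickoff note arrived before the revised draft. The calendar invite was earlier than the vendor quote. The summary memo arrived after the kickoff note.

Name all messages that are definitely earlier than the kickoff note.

Directly stated before the kickoff note: the calendar invite.
The budget email reaches the kickoff note via the budget email → the status update → the calendar invite → the kickoff note.
The status update reaches the kickoff note via the status update → the calendar invite → the kickoff note.
No chain forces the vendor quote (or any of the others) ahead of the kickoff note.

the budget email, the calendar invite, the status update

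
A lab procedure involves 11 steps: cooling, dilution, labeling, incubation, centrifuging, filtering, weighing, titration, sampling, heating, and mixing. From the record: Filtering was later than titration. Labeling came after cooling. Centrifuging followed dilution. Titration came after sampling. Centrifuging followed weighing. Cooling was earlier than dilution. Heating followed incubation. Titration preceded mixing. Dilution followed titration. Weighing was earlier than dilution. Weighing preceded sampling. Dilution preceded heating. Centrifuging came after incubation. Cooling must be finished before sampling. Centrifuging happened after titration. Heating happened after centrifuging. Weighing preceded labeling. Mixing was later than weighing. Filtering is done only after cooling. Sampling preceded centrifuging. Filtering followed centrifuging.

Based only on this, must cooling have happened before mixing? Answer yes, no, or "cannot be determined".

yes

Chain the constraints: cooling → sampling → titration → mixing. Each link is directly stated, so cooling comes before mixing.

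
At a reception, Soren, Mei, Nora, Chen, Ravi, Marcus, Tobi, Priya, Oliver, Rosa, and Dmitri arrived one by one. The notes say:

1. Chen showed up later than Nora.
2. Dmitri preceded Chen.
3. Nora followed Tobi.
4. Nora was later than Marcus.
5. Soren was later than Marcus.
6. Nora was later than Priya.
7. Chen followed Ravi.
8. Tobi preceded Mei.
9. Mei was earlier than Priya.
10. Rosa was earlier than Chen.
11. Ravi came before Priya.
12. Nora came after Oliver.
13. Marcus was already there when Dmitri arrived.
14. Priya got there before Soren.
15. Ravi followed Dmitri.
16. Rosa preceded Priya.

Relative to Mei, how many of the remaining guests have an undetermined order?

5

Forced before Mei: Tobi; forced after Mei: Chen, Nora, Priya, and Soren.
That leaves Dmitri, Marcus, Oliver, Ravi, and Rosa with no forced order relative to Mei — 5.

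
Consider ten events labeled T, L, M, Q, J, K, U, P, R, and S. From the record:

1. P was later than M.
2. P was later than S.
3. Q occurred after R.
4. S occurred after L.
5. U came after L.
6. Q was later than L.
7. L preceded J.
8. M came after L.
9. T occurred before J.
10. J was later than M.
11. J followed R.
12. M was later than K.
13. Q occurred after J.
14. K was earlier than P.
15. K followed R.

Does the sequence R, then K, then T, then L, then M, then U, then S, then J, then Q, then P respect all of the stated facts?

Check each stated constraint against the proposed order — e.g. R is ahead of Q; K is ahead of P. Every pair is in the required order; nothing is violated.

yes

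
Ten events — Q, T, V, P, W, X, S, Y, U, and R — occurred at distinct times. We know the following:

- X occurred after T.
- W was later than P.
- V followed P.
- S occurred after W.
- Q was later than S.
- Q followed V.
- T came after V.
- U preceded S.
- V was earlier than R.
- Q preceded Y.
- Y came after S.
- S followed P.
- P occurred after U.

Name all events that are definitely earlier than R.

P, U, V

Directly stated before R: V.
P reaches R via P → V → R.
U reaches R via U → P → V → R.
No chain forces W (or any of the others) ahead of R.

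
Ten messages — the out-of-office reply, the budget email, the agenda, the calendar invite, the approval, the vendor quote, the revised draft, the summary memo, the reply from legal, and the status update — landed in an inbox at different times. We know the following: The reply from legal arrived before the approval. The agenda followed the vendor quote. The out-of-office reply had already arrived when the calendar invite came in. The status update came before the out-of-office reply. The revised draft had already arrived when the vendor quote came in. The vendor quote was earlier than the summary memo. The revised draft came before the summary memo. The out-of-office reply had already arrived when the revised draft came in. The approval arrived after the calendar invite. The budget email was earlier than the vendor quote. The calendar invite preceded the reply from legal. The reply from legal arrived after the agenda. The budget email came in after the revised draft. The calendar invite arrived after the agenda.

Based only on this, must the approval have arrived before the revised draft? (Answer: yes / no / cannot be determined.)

no

Tracing the constraints gives the revised draft → the vendor quote → the agenda → the reply from legal → the approval, so the revised draft must come before the approval.
That means the approval cannot be before the revised draft.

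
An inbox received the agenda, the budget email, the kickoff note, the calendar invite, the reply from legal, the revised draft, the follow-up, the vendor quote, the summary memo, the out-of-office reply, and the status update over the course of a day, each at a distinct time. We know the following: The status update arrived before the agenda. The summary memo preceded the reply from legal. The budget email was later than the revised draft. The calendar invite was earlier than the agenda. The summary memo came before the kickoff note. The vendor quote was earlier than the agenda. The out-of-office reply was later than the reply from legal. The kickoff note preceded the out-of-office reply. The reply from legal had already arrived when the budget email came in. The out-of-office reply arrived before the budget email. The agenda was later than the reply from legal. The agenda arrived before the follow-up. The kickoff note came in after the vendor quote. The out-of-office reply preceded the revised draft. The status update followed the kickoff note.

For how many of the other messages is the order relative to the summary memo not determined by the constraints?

Forced after the summary memo: the agenda, the budget email, the follow-up, the kickoff note, the out-of-office reply, the reply from legal, the revised draft, and the status update.
That leaves the calendar invite and the vendor quote with no forced order relative to the summary memo — 2.

2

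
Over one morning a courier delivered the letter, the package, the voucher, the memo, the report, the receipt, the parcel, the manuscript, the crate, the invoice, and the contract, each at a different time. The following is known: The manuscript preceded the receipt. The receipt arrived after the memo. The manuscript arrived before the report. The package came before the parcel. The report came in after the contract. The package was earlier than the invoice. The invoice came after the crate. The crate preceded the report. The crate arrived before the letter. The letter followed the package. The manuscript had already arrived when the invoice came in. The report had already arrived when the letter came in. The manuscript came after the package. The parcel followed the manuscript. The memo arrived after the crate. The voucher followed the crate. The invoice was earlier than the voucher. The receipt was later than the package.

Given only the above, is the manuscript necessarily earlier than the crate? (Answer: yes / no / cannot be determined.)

No chain of stated constraints runs from the manuscript to the crate, and none runs from the crate to the manuscript either.
So the relative order of the manuscript and the crate is not fixed by the given facts.

cannot be determined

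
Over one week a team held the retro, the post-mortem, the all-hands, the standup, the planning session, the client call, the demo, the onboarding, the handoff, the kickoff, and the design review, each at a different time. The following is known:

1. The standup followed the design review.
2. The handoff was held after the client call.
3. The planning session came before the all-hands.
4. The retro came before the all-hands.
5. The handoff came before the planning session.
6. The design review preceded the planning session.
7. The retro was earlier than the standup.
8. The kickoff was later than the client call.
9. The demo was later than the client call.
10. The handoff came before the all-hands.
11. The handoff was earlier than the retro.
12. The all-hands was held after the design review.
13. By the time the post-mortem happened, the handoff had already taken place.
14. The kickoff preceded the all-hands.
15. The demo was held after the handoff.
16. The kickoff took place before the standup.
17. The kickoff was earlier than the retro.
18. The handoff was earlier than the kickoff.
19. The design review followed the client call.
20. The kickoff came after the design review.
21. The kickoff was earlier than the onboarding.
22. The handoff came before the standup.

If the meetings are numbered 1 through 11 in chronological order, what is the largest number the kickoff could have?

7

The kickoff must come before the all-hands, the onboarding, the retro, and the standup — 4 meetings forced after it.
Everything else can be placed before the kickoff in some valid order, so the kickoff can sit as late as position 11 − 4 = 7.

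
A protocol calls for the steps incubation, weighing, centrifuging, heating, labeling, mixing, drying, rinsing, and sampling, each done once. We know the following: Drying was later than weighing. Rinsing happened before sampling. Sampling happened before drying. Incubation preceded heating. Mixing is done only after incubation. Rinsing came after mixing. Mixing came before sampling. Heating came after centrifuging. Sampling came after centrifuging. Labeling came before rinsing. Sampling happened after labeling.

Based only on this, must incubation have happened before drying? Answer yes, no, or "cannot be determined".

yes

Chain the constraints: incubation → mixing → sampling → drying. Each link is directly stated, so incubation comes before drying.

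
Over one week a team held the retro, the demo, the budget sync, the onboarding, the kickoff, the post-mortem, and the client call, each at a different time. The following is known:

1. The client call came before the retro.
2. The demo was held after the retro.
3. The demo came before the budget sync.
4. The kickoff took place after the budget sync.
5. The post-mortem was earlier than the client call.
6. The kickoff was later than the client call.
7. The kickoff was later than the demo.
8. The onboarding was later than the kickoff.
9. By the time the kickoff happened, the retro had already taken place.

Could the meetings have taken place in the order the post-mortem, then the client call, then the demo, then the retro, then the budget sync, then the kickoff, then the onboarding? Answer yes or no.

The constraints require the retro before the demo, but in the proposed sequence the demo appears ahead of the retro. That one violation is enough.

no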